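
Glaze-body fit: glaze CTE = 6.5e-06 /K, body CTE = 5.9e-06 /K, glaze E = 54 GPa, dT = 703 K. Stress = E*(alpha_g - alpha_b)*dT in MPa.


Stress = 54*1000*(6.5e-06 - 5.9e-06)*703 = 22.8 MPa

22.8


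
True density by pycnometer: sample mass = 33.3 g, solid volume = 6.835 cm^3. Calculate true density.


TD = 33.3 / 6.835 = 4.872 g/cm^3

4.872


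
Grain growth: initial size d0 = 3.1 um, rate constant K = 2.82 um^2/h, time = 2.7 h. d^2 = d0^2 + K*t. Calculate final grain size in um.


d^2 = 3.1^2 + 2.82*2.7 = 17.224
d = sqrt(17.224) = 4.15 um

4.15


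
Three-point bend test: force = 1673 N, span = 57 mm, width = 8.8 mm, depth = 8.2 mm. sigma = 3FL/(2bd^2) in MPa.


sigma = 3*1673*57/(2*8.8*8.2^2) = 241.7 MPa

241.7


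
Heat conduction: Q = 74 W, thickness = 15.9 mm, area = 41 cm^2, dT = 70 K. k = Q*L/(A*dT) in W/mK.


k = 74*15.9/1000/(41/10000*70) = 4.1 W/mK

4.1


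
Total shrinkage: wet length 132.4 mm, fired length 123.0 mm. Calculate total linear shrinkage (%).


TS = (132.4 - 123.0) / 132.4 * 100 = 7.1%

7.1


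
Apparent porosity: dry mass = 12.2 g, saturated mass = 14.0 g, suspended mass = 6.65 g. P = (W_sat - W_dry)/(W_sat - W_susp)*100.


P = (14.0 - 12.2) / (14.0 - 6.65) * 100 = 1.8 / 7.35 * 100 = 24.5%

24.5


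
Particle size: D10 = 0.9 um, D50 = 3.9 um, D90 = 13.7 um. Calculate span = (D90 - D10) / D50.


Span = (13.7 - 0.9) / 3.9 = 12.8 / 3.9 = 3.282

3.282


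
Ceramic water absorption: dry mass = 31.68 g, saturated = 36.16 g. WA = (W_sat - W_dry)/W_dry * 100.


WA = (36.16 - 31.68) / 31.68 * 100 = 14.14%

14.14


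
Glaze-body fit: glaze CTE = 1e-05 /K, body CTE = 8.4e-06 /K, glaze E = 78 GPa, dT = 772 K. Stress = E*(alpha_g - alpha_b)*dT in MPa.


Stress = 78*1000*(1e-05 - 8.4e-06)*772 = 96.3 MPa

96.3


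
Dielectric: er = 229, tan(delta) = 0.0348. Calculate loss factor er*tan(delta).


Loss = 229 * 0.0348 = 7.969

7.969


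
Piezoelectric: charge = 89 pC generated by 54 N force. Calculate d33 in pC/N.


d33 = 89 / 54 = 1.6 pC/N

1.6


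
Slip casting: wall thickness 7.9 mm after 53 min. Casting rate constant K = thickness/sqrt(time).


K = 7.9 / sqrt(53) = 7.9 / 7.2801 = 1.085 mm/min^0.5

1.085


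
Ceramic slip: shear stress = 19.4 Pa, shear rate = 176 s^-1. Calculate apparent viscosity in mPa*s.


eta = tau/gamma * 1000 = 19.4/176 * 1000 = 110.2 mPa*s

110.2


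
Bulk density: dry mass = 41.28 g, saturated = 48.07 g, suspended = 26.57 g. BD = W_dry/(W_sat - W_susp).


BD = 41.28 / (48.07 - 26.57) = 41.28 / 21.5 = 1.92 g/cm^3

1.92


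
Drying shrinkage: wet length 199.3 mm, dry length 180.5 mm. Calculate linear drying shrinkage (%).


DS = (199.3 - 180.5) / 199.3 * 100 = 9.43%

9.43


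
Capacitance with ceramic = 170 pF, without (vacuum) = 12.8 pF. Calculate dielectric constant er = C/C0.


er = 170 / 12.8 = 13.28

13.28


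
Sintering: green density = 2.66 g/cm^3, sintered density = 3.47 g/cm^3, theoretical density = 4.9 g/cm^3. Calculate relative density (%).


Relative = 3.47 / 4.9 * 100 = 70.8%

70.8


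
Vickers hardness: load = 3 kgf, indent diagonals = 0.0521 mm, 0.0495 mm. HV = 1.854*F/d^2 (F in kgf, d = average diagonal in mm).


d_avg = (0.0521+0.0495)/2 = 0.0508 mm
HV = 1.854*3/0.0508^2 = 2155

2155


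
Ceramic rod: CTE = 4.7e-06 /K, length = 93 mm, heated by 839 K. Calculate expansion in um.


dL = 4.7e-06 * 93 * 839 * 1000 = 366.727 um

366.727


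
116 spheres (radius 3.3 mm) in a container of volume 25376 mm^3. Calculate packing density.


V_sphere = 4/3*pi*3.3^3 = 150.5326 mm^3
Total V = 116*150.5326 = 17461.7816 mm^3
PD = 17461.7816 / 25376 = 0.688

0.688


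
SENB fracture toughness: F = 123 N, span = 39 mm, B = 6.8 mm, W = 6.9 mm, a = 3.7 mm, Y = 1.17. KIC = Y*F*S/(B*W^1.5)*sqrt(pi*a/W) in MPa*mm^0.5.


KIC = 1.17*123*39/(6.8*6.9^1.5)*sqrt(pi*3.7/6.9) = 59.11

59.11


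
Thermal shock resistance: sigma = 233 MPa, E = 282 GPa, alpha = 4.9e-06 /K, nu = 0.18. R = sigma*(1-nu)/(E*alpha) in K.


R = 233*(1-0.18)/(282*1000*4.9e-06) = 138 K

138


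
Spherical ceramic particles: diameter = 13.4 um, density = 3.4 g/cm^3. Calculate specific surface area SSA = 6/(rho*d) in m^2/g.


SSA = 6 / (3.4 * 13.4) = 0.132 m^2/g

0.132


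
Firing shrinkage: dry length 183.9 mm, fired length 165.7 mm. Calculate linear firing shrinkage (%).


FS = (183.9 - 165.7) / 183.9 * 100 = 9.9%

9.9


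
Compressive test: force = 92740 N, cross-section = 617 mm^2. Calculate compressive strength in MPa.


CS = 92740 / 617 = 150.3 MPa

150.3


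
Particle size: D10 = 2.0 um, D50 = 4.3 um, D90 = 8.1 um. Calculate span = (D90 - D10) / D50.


Span = (8.1 - 2.0) / 4.3 = 6.1 / 4.3 = 1.419

1.419


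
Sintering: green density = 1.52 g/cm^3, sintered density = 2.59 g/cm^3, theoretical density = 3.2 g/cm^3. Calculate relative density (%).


Relative = 2.59 / 3.2 * 100 = 80.9%

80.9


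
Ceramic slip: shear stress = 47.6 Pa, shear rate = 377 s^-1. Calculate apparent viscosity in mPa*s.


eta = tau/gamma * 1000 = 47.6/377 * 1000 = 126.3 mPa*s

126.3


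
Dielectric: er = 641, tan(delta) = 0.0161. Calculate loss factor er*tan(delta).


Loss = 641 * 0.0161 = 10.32

10.32


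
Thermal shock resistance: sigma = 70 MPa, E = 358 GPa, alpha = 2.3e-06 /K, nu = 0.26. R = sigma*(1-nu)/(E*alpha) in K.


R = 70*(1-0.26)/(358*1000*2.3e-06) = 63 K

63


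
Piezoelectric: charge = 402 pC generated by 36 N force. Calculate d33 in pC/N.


d33 = 402 / 36 = 11.2 pC/N

11.2


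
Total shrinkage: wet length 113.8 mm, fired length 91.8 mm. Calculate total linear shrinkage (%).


TS = (113.8 - 91.8) / 113.8 * 100 = 19.33%

19.33


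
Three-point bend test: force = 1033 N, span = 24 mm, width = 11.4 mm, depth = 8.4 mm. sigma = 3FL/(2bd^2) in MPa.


sigma = 3*1033*24/(2*11.4*8.4^2) = 46.2 MPa

46.2


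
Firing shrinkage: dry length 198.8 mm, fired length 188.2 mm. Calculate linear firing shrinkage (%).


FS = (198.8 - 188.2) / 198.8 * 100 = 5.33%

5.33


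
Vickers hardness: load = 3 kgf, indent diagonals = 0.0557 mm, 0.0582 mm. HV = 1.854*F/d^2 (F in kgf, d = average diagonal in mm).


d_avg = (0.0557+0.0582)/2 = 0.05695 mm
HV = 1.854*3/0.05695^2 = 1715

1715


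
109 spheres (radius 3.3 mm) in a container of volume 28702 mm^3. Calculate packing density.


V_sphere = 4/3*pi*3.3^3 = 150.5326 mm^3
Total V = 109*150.5326 = 16408.0534 mm^3
PD = 16408.0534 / 28702 = 0.572

0.572


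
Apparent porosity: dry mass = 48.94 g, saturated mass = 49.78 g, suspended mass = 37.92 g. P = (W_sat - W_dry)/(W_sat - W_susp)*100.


P = (49.78 - 48.94) / (49.78 - 37.92) * 100 = 0.84 / 11.86 * 100 = 7.1%

7.1


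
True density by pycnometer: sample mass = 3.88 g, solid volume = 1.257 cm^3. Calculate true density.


TD = 3.88 / 1.257 = 3.087 g/cm^3

3.087


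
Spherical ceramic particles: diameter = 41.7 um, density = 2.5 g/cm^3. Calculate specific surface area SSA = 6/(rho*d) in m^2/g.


SSA = 6 / (2.5 * 41.7) = 0.058 m^2/g

0.058


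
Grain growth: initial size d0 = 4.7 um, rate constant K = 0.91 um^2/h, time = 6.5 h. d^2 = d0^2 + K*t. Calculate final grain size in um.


d^2 = 4.7^2 + 0.91*6.5 = 28.005
d = sqrt(28.005) = 5.29 um

5.29


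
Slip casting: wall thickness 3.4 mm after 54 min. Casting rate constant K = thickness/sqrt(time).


K = 3.4 / sqrt(54) = 3.4 / 7.3485 = 0.463 mm/min^0.5

0.463


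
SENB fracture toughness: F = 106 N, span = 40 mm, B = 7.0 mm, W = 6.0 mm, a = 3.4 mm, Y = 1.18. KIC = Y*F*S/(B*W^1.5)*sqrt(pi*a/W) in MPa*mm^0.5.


KIC = 1.18*106*40/(7.0*6.0^1.5)*sqrt(pi*3.4/6.0) = 64.89

64.89


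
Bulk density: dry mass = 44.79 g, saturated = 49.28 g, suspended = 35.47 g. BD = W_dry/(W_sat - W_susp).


BD = 44.79 / (49.28 - 35.47) = 44.79 / 13.81 = 3.243 g/cm^3

3.243


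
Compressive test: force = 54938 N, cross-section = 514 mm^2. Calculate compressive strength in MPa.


CS = 54938 / 514 = 106.9 MPa

106.9


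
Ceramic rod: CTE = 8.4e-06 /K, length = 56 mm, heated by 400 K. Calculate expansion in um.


dL = 8.4e-06 * 56 * 400 * 1000 = 188.16 um

188.16


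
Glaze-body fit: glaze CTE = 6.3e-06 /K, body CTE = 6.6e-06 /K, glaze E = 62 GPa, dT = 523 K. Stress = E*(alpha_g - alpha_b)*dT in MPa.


Stress = 62*1000*(6.3e-06 - 6.6e-06)*523 = -9.7 MPa

-9.7


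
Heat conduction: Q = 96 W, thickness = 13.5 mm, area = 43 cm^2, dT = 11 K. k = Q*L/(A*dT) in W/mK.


k = 96*13.5/1000/(43/10000*11) = 27.4 W/mK

27.4


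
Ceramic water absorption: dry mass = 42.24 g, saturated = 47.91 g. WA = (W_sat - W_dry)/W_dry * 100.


WA = (47.91 - 42.24) / 42.24 * 100 = 13.42%

13.42


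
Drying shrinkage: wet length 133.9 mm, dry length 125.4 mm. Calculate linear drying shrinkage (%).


DS = (133.9 - 125.4) / 133.9 * 100 = 6.35%

6.35


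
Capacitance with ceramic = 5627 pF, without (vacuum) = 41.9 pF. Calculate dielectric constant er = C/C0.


er = 5627 / 41.9 = 134.3

134.3


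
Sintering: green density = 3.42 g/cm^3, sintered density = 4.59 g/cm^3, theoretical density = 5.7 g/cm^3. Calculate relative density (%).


Relative = 4.59 / 5.7 * 100 = 80.5%

80.5


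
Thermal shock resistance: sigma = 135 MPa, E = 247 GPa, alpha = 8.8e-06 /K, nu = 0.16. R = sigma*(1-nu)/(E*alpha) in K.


R = 135*(1-0.16)/(247*1000*8.8e-06) = 52 K

52


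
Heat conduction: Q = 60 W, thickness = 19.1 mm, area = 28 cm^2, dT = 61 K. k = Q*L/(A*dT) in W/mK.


k = 60*19.1/1000/(28/10000*61) = 6.71 W/mK

6.71


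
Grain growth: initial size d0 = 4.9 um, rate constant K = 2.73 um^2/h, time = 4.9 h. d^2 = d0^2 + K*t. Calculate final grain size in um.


d^2 = 4.9^2 + 2.73*4.9 = 37.387
d = sqrt(37.387) = 6.11 um

6.11


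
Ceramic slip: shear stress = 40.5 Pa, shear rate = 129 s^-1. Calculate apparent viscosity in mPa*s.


eta = tau/gamma * 1000 = 40.5/129 * 1000 = 314.0 mPa*s

314.0


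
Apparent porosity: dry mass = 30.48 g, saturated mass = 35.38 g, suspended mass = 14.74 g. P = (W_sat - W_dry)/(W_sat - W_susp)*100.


P = (35.38 - 30.48) / (35.38 - 14.74) * 100 = 4.9 / 20.64 * 100 = 23.7%

23.7


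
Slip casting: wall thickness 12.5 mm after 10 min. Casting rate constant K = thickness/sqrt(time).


K = 12.5 / sqrt(10) = 12.5 / 3.1623 = 3.953 mm/min^0.5

3.953


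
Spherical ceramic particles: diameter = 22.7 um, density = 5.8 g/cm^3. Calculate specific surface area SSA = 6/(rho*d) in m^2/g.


SSA = 6 / (5.8 * 22.7) = 0.046 m^2/g

0.046


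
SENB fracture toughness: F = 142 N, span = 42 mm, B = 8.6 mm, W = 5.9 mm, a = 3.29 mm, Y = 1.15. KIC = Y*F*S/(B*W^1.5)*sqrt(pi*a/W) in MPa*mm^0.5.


KIC = 1.15*142*42/(8.6*5.9^1.5)*sqrt(pi*3.29/5.9) = 73.66

73.66


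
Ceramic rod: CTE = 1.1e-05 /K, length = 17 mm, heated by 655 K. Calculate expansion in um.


dL = 1.1e-05 * 17 * 655 * 1000 = 122.485 um

122.485


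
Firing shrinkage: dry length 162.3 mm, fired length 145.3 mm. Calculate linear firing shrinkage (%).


FS = (162.3 - 145.3) / 162.3 * 100 = 10.47%

10.47


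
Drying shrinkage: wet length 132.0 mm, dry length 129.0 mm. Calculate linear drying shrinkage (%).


DS = (132.0 - 129.0) / 132.0 * 100 = 2.27%

2.27


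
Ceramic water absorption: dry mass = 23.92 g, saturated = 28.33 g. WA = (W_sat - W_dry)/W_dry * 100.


WA = (28.33 - 23.92) / 23.92 * 100 = 18.44%

18.44


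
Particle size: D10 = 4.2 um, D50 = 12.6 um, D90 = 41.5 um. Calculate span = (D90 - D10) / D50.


Span = (41.5 - 4.2) / 12.6 = 37.3 / 12.6 = 2.96

2.96


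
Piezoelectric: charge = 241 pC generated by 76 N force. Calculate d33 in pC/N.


d33 = 241 / 76 = 3.2 pC/N

3.2


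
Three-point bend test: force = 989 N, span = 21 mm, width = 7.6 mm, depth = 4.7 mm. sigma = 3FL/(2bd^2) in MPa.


sigma = 3*989*21/(2*7.6*4.7^2) = 185.6 MPa

185.6


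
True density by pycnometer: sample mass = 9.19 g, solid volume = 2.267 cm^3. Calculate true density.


TD = 9.19 / 2.267 = 4.054 g/cm^3

4.054


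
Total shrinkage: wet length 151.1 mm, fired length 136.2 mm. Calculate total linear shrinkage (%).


TS = (151.1 - 136.2) / 151.1 * 100 = 9.86%

9.86


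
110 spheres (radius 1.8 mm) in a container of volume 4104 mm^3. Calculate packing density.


V_sphere = 4/3*pi*1.8^3 = 24.429 mm^3
Total V = 110*24.429 = 2687.19 mm^3
PD = 2687.19 / 4104 = 0.655

0.655


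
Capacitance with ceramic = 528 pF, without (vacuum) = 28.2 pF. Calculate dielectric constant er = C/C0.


er = 528 / 28.2 = 18.72

18.72


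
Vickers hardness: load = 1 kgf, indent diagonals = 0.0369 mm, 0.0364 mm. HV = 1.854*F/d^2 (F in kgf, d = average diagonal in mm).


d_avg = (0.0369+0.0364)/2 = 0.03665 mm
HV = 1.854*1/0.03665^2 = 1380

1380


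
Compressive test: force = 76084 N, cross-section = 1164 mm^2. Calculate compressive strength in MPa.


CS = 76084 / 1164 = 65.4 MPa

65.4


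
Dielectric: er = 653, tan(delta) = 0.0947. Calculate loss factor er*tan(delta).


Loss = 653 * 0.0947 = 61.839

61.839


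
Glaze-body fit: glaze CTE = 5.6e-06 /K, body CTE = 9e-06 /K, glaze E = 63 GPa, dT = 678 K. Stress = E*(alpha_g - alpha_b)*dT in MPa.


Stress = 63*1000*(5.6e-06 - 9e-06)*678 = -145.2 MPa

-145.2


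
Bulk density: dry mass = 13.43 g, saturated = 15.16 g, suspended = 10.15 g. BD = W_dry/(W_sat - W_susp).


BD = 13.43 / (15.16 - 10.15) = 13.43 / 5.01 = 2.681 g/cm^3

2.681


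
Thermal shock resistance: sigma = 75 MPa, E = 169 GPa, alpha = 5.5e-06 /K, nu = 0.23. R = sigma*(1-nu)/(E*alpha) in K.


R = 75*(1-0.23)/(169*1000*5.5e-06) = 62 K

62


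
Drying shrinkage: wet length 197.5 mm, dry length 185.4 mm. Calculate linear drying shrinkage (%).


DS = (197.5 - 185.4) / 197.5 * 100 = 6.13%

6.13


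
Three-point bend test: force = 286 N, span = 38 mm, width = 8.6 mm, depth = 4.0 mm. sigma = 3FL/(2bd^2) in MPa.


sigma = 3*286*38/(2*8.6*4.0^2) = 118.5 MPa

118.5


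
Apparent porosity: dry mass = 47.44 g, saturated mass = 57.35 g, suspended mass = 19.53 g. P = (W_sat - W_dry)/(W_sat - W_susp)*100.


P = (57.35 - 47.44) / (57.35 - 19.53) * 100 = 9.91 / 37.82 * 100 = 26.2%

26.2


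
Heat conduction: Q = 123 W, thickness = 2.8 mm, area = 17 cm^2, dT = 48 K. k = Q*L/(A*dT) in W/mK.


k = 123*2.8/1000/(17/10000*48) = 4.22 W/mK

4.22


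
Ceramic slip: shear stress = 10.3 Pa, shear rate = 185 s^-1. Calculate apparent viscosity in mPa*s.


eta = tau/gamma * 1000 = 10.3/185 * 1000 = 55.7 mPa*s

55.7


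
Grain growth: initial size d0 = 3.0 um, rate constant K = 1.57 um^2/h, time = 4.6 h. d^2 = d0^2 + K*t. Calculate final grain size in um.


d^2 = 3.0^2 + 1.57*4.6 = 16.222
d = sqrt(16.222) = 4.03 um

4.03


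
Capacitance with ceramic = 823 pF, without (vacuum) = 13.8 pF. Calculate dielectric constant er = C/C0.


er = 823 / 13.8 = 59.64

59.64


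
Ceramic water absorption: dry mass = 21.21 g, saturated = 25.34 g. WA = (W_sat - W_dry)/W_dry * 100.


WA = (25.34 - 21.21) / 21.21 * 100 = 19.47%

19.47


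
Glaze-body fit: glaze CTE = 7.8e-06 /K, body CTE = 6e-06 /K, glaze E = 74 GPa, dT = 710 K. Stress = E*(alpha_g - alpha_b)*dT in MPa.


Stress = 74*1000*(7.8e-06 - 6e-06)*710 = 94.6 MPa

94.6


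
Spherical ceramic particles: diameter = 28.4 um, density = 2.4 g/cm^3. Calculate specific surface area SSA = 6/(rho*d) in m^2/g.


SSA = 6 / (2.4 * 28.4) = 0.088 m^2/g

0.088


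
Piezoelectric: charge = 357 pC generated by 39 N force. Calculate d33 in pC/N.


d33 = 357 / 39 = 9.2 pC/N

9.2


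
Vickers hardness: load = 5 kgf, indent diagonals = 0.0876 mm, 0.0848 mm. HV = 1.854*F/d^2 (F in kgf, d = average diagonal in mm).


d_avg = (0.0876+0.0848)/2 = 0.0862 mm
HV = 1.854*5/0.0862^2 = 1248

1248


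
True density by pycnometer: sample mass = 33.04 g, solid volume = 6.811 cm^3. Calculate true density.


TD = 33.04 / 6.811 = 4.851 g/cm^3

4.851


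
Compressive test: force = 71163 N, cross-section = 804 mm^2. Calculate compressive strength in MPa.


CS = 71163 / 804 = 88.5 MPa

88.5


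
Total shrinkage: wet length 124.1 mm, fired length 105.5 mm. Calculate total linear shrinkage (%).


TS = (124.1 - 105.5) / 124.1 * 100 = 14.99%

14.99


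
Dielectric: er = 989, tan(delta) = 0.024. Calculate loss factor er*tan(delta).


Loss = 989 * 0.024 = 23.736

23.736


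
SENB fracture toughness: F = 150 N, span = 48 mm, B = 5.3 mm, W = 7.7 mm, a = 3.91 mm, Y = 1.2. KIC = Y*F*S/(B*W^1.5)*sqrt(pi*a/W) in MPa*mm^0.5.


KIC = 1.2*150*48/(5.3*7.7^1.5)*sqrt(pi*3.91/7.7) = 96.37

96.37


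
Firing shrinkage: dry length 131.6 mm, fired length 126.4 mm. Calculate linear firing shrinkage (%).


FS = (131.6 - 126.4) / 131.6 * 100 = 3.95%

3.95


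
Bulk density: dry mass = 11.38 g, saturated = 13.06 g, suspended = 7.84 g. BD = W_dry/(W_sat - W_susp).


BD = 11.38 / (13.06 - 7.84) = 11.38 / 5.22 = 2.18 g/cm^3

2.18


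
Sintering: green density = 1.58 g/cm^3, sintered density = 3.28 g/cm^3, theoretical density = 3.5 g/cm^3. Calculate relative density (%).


Relative = 3.28 / 3.5 * 100 = 93.7%

93.7


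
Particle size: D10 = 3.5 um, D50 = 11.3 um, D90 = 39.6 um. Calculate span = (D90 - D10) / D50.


Span = (39.6 - 3.5) / 11.3 = 36.1 / 11.3 = 3.195

3.195


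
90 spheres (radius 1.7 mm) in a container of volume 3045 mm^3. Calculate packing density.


V_sphere = 4/3*pi*1.7^3 = 20.5795 mm^3
Total V = 90*20.5795 = 1852.155 mm^3
PD = 1852.155 / 3045 = 0.608

0.608


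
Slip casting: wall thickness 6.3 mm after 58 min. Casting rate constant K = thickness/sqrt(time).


K = 6.3 / sqrt(58) = 6.3 / 7.6158 = 0.827 mm/min^0.5

0.827


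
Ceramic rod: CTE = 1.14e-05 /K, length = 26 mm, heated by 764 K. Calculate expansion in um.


dL = 1.14e-05 * 26 * 764 * 1000 = 226.45 um

226.45


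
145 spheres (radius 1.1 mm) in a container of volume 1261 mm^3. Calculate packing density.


V_sphere = 4/3*pi*1.1^3 = 5.5753 mm^3
Total V = 145*5.5753 = 808.4185 mm^3
PD = 808.4185 / 1261 = 0.641

0.641


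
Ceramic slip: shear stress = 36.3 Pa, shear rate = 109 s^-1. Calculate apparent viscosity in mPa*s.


eta = tau/gamma * 1000 = 36.3/109 * 1000 = 333.0 mPa*s

333.0


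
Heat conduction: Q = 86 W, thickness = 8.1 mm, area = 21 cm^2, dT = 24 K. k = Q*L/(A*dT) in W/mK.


k = 86*8.1/1000/(21/10000*24) = 13.82 W/mK

13.82


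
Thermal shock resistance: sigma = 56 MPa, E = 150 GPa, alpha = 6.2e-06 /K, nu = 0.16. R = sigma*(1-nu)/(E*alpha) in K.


R = 56*(1-0.16)/(150*1000*6.2e-06) = 51 K

51


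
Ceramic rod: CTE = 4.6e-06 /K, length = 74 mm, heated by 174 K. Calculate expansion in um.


dL = 4.6e-06 * 74 * 174 * 1000 = 59.23 um

59.23


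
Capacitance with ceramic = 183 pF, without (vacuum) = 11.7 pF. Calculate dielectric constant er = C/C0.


er = 183 / 11.7 = 15.64

15.64


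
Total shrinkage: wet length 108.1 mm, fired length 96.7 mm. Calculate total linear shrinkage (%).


TS = (108.1 - 96.7) / 108.1 * 100 = 10.55%

10.55


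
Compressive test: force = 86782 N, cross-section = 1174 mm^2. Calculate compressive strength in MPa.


CS = 86782 / 1174 = 73.9 MPa

73.9


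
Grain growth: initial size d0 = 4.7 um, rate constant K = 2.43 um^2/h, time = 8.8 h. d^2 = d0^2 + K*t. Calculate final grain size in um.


d^2 = 4.7^2 + 2.43*8.8 = 43.474
d = sqrt(43.474) = 6.59 um

6.59


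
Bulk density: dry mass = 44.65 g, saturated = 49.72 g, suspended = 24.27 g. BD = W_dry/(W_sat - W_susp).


BD = 44.65 / (49.72 - 24.27) = 44.65 / 25.45 = 1.754 g/cm^3

1.754


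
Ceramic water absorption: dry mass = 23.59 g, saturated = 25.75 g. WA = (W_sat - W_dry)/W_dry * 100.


WA = (25.75 - 23.59) / 23.59 * 100 = 9.16%

9.16


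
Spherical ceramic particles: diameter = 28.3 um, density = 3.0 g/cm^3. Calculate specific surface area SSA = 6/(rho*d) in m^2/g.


SSA = 6 / (3.0 * 28.3) = 0.071 m^2/g

0.071


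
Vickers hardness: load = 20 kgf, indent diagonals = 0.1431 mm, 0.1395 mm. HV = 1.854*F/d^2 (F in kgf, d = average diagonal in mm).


d_avg = (0.1431+0.1395)/2 = 0.1413 mm
HV = 1.854*20/0.1413^2 = 1857

1857


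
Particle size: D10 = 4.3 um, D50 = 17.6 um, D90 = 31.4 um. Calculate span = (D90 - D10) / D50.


Span = (31.4 - 4.3) / 17.6 = 27.1 / 17.6 = 1.54

1.54


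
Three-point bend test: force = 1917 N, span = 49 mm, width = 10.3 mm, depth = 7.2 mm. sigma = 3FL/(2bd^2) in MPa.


sigma = 3*1917*49/(2*10.3*7.2^2) = 263.9 MPa

263.9


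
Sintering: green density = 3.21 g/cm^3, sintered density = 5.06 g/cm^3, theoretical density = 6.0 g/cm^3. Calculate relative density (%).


Relative = 5.06 / 6.0 * 100 = 84.3%

84.3


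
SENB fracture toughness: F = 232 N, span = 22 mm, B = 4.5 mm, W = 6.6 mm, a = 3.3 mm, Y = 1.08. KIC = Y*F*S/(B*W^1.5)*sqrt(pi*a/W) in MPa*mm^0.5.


KIC = 1.08*232*22/(4.5*6.6^1.5)*sqrt(pi*3.3/6.6) = 90.55

90.55


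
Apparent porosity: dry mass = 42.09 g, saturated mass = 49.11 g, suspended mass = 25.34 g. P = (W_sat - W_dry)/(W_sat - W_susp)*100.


P = (49.11 - 42.09) / (49.11 - 25.34) * 100 = 7.02 / 23.77 * 100 = 29.5%

29.5


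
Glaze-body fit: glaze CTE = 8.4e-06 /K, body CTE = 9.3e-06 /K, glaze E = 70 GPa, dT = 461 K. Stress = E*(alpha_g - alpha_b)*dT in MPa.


Stress = 70*1000*(8.4e-06 - 9.3e-06)*461 = -29.0 MPa

-29.0


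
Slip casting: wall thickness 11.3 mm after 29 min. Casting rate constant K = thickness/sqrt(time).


K = 11.3 / sqrt(29) = 11.3 / 5.3852 = 2.098 mm/min^0.5

2.098


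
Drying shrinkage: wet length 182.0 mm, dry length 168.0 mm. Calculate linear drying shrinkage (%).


DS = (182.0 - 168.0) / 182.0 * 100 = 7.69%

7.69


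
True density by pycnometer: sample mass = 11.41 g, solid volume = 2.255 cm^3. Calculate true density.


TD = 11.41 / 2.255 = 5.06 g/cm^3

5.06


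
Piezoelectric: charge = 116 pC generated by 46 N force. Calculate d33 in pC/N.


d33 = 116 / 46 = 2.5 pC/N

2.5


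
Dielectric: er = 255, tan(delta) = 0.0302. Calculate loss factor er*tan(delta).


Loss = 255 * 0.0302 = 7.701

7.701


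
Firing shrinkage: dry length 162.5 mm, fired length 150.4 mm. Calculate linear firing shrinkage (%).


FS = (162.5 - 150.4) / 162.5 * 100 = 7.45%

7.45


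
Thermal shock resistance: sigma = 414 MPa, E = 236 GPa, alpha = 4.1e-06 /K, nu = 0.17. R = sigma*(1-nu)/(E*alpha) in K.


R = 414*(1-0.17)/(236*1000*4.1e-06) = 355 K

355


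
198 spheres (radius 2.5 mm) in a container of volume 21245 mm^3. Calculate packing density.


V_sphere = 4/3*pi*2.5^3 = 65.4498 mm^3
Total V = 198*65.4498 = 12959.0604 mm^3
PD = 12959.0604 / 21245 = 0.61

0.61


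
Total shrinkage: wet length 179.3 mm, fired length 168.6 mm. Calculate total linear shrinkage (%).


TS = (179.3 - 168.6) / 179.3 * 100 = 5.97%

5.97


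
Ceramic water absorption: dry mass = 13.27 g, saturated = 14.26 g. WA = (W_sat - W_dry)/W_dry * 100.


WA = (14.26 - 13.27) / 13.27 * 100 = 7.46%

7.46


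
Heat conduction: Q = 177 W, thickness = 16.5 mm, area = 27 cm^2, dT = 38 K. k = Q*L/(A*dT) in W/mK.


k = 177*16.5/1000/(27/10000*38) = 28.46 W/mK

28.46


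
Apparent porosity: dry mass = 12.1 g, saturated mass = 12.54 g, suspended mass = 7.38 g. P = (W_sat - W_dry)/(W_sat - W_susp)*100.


P = (12.54 - 12.1) / (12.54 - 7.38) * 100 = 0.44 / 5.16 * 100 = 8.5%

8.5


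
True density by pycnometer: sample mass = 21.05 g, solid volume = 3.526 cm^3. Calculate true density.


TD = 21.05 / 3.526 = 5.97 g/cm^3

5.97


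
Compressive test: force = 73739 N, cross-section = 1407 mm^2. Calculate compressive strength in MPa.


CS = 73739 / 1407 = 52.4 MPa

52.4


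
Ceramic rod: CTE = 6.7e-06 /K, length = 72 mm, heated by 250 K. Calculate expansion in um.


dL = 6.7e-06 * 72 * 250 * 1000 = 120.6 um

120.6


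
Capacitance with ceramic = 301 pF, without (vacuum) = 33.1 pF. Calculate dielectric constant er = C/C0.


er = 301 / 33.1 = 9.09

9.09


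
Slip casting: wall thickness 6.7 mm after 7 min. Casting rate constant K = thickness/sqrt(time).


K = 6.7 / sqrt(7) = 6.7 / 2.6458 = 2.532 mm/min^0.5

2.532


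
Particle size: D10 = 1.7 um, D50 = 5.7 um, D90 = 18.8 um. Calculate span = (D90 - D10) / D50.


Span = (18.8 - 1.7) / 5.7 = 17.1 / 5.7 = 3.0

3.0


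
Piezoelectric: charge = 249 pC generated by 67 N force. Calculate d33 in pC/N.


d33 = 249 / 67 = 3.7 pC/N

3.7


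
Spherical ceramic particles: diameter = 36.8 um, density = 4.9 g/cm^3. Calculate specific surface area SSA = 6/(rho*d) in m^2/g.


SSA = 6 / (4.9 * 36.8) = 0.033 m^2/g

0.033


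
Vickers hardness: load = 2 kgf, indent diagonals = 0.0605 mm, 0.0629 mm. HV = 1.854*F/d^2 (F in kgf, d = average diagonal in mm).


d_avg = (0.0605+0.0629)/2 = 0.0617 mm
HV = 1.854*2/0.0617^2 = 974

974


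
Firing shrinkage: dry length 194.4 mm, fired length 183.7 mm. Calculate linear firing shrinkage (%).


FS = (194.4 - 183.7) / 194.4 * 100 = 5.5%

5.5


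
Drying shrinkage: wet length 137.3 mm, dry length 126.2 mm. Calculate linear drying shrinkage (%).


DS = (137.3 - 126.2) / 137.3 * 100 = 8.08%

8.08


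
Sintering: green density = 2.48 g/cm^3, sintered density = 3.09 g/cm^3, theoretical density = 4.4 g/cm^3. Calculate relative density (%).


Relative = 3.09 / 4.4 * 100 = 70.2%

70.2


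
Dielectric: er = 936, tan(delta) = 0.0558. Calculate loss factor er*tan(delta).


Loss = 936 * 0.0558 = 52.229

52.229


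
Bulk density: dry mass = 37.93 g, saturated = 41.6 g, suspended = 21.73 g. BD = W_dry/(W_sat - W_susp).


BD = 37.93 / (41.6 - 21.73) = 37.93 / 19.87 = 1.909 g/cm^3

1.909


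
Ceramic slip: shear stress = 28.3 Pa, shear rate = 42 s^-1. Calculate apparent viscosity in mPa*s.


eta = tau/gamma * 1000 = 28.3/42 * 1000 = 673.8 mPa*s

673.8


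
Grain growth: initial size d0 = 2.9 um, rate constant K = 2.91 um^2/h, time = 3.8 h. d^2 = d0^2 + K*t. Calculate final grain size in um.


d^2 = 2.9^2 + 2.91*3.8 = 19.468
d = sqrt(19.468) = 4.41 um

4.41


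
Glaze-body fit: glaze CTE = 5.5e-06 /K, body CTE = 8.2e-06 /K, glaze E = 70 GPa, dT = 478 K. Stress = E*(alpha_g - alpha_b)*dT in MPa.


Stress = 70*1000*(5.5e-06 - 8.2e-06)*478 = -90.3 MPa

-90.3


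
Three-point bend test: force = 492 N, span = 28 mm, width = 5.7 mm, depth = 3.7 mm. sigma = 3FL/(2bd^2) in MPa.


sigma = 3*492*28/(2*5.7*3.7^2) = 264.8 MPa

264.8


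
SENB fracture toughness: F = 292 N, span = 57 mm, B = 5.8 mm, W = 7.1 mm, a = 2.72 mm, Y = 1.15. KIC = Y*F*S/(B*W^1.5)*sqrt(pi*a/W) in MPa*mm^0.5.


KIC = 1.15*292*57/(5.8*7.1^1.5)*sqrt(pi*2.72/7.1) = 191.37

191.37


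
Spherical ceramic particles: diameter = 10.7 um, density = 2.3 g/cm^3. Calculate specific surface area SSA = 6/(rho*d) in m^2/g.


SSA = 6 / (2.3 * 10.7) = 0.244 m^2/g

0.244


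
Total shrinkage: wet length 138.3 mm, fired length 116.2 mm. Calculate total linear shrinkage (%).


TS = (138.3 - 116.2) / 138.3 * 100 = 15.98%

15.98


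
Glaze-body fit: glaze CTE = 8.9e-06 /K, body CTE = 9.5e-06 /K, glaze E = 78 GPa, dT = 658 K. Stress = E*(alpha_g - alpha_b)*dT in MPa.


Stress = 78*1000*(8.9e-06 - 9.5e-06)*658 = -30.8 MPa

-30.8


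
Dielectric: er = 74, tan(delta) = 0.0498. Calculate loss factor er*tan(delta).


Loss = 74 * 0.0498 = 3.685

3.685


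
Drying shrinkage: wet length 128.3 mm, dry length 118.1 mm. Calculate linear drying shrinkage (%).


DS = (128.3 - 118.1) / 128.3 * 100 = 7.95%

7.95


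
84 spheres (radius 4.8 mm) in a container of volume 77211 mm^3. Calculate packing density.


V_sphere = 4/3*pi*4.8^3 = 463.2467 mm^3
Total V = 84*463.2467 = 38912.7228 mm^3
PD = 38912.7228 / 77211 = 0.504

0.504


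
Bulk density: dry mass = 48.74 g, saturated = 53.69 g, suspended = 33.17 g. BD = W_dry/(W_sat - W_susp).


BD = 48.74 / (53.69 - 33.17) = 48.74 / 20.52 = 2.375 g/cm^3

2.375


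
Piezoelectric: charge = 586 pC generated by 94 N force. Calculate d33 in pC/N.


d33 = 586 / 94 = 6.2 pC/N

6.2


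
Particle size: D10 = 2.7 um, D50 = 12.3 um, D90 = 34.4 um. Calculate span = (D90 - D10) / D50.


Span = (34.4 - 2.7) / 12.3 = 31.7 / 12.3 = 2.577

2.577


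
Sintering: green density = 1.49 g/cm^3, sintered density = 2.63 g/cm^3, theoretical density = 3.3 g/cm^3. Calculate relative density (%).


Relative = 2.63 / 3.3 * 100 = 79.7%

79.7


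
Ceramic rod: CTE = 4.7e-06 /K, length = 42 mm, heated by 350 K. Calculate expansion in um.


dL = 4.7e-06 * 42 * 350 * 1000 = 69.09 um

69.09


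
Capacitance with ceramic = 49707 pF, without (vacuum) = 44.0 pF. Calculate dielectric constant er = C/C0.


er = 49707 / 44.0 = 1129.7

1129.7


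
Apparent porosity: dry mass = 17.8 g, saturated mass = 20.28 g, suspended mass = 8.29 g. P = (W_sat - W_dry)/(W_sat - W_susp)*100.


P = (20.28 - 17.8) / (20.28 - 8.29) * 100 = 2.48 / 11.99 * 100 = 20.7%

20.7


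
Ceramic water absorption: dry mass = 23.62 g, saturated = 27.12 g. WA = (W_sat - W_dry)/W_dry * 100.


WA = (27.12 - 23.62) / 23.62 * 100 = 14.82%

14.82


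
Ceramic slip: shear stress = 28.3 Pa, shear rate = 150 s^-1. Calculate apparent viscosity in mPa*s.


eta = tau/gamma * 1000 = 28.3/150 * 1000 = 188.7 mPa*s

188.7


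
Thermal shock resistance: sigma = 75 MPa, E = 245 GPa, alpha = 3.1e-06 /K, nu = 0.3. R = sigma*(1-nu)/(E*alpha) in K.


R = 75*(1-0.3)/(245*1000*3.1e-06) = 69 K

69


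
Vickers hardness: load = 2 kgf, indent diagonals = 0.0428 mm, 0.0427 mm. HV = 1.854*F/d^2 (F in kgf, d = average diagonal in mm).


d_avg = (0.0428+0.0427)/2 = 0.04275 mm
HV = 1.854*2/0.04275^2 = 2029

2029


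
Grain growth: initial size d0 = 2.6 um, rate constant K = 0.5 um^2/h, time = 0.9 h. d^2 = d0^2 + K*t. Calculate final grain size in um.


d^2 = 2.6^2 + 0.5*0.9 = 7.21
d = sqrt(7.21) = 2.69 um

2.69


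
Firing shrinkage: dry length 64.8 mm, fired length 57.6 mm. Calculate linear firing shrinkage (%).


FS = (64.8 - 57.6) / 64.8 * 100 = 11.11%

11.11


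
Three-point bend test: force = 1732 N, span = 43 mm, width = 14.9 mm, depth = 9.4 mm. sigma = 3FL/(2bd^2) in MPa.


sigma = 3*1732*43/(2*14.9*9.4^2) = 84.9 MPa

84.9


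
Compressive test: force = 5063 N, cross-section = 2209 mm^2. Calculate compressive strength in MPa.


CS = 5063 / 2209 = 2.3 MPa

2.3


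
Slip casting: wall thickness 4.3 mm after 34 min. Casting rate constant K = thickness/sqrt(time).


K = 4.3 / sqrt(34) = 4.3 / 5.831 = 0.737 mm/min^0.5

0.737


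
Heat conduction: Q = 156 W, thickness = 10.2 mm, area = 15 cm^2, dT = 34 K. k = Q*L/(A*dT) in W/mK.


k = 156*10.2/1000/(15/10000*34) = 31.2 W/mK

31.2


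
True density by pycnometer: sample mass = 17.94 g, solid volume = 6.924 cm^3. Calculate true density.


TD = 17.94 / 6.924 = 2.591 g/cm^3

2.591


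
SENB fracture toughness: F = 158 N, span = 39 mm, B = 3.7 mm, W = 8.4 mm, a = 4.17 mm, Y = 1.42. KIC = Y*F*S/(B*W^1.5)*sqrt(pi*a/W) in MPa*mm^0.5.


KIC = 1.42*158*39/(3.7*8.4^1.5)*sqrt(pi*4.17/8.4) = 121.31

121.31


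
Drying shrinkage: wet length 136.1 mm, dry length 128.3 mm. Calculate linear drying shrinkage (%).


DS = (136.1 - 128.3) / 136.1 * 100 = 5.73%

5.73


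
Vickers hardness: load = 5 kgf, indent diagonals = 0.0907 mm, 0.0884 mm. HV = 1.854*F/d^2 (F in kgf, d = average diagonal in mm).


d_avg = (0.0907+0.0884)/2 = 0.08955 mm
HV = 1.854*5/0.08955^2 = 1156

1156


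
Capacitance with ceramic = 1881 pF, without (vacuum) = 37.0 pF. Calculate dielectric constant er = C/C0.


er = 1881 / 37.0 = 50.84

50.84


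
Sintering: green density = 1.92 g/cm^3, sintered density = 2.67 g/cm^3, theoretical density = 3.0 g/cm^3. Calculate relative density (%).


Relative = 2.67 / 3.0 * 100 = 89.0%

89.0


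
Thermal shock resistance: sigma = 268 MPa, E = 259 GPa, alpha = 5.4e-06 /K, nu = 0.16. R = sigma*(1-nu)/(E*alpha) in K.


R = 268*(1-0.16)/(259*1000*5.4e-06) = 161 K

161


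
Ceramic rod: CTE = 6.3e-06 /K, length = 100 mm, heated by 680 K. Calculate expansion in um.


dL = 6.3e-06 * 100 * 680 * 1000 = 428.4 um

428.4


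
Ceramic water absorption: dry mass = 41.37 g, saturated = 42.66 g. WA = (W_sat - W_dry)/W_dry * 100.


WA = (42.66 - 41.37) / 41.37 * 100 = 3.12%

3.12


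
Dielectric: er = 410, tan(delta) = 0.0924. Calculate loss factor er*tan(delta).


Loss = 410 * 0.0924 = 37.884

37.884


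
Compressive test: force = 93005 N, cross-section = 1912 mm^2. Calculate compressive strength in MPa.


CS = 93005 / 1912 = 48.6 MPa

48.6


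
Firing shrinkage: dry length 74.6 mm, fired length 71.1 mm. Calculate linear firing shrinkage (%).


FS = (74.6 - 71.1) / 74.6 * 100 = 4.69%

4.69


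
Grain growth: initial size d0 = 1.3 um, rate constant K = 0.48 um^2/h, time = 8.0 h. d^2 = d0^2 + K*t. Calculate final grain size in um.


d^2 = 1.3^2 + 0.48*8.0 = 5.53
d = sqrt(5.53) = 2.35 um

2.35


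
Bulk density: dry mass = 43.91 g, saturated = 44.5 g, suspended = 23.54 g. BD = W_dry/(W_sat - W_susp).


BD = 43.91 / (44.5 - 23.54) = 43.91 / 20.96 = 2.095 g/cm^3

2.095


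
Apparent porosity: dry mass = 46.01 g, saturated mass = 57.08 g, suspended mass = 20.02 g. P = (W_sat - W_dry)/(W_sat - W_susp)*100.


P = (57.08 - 46.01) / (57.08 - 20.02) * 100 = 11.07 / 37.06 * 100 = 29.9%

29.9


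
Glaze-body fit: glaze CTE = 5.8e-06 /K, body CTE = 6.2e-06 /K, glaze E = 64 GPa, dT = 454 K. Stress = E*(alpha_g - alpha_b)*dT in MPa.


Stress = 64*1000*(5.8e-06 - 6.2e-06)*454 = -11.6 MPa

-11.6


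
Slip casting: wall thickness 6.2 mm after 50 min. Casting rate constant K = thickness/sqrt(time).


K = 6.2 / sqrt(50) = 6.2 / 7.0711 = 0.877 mm/min^0.5

0.877


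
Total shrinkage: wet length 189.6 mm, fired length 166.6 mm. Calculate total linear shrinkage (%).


TS = (189.6 - 166.6) / 189.6 * 100 = 12.13%

12.13


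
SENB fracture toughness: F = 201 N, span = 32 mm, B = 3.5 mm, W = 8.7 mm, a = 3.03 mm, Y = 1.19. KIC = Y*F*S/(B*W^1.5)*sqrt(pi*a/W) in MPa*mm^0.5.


KIC = 1.19*201*32/(3.5*8.7^1.5)*sqrt(pi*3.03/8.7) = 89.14

89.14


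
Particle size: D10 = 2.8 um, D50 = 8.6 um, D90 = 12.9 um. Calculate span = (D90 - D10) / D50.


Span = (12.9 - 2.8) / 8.6 = 10.1 / 8.6 = 1.174

1.174


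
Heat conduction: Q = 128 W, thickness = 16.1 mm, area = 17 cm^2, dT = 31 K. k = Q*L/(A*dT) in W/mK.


k = 128*16.1/1000/(17/10000*31) = 39.1 W/mK

39.1


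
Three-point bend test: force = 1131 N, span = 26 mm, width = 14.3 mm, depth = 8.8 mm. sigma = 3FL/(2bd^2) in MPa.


sigma = 3*1131*26/(2*14.3*8.8^2) = 39.8 MPa

39.8


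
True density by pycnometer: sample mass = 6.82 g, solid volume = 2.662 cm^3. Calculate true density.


TD = 6.82 / 2.662 = 2.562 g/cm^3

2.562


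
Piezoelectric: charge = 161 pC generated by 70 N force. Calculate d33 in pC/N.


d33 = 161 / 70 = 2.3 pC/N

2.3


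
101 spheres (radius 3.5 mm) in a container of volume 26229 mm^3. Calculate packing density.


V_sphere = 4/3*pi*3.5^3 = 179.5944 mm^3
Total V = 101*179.5944 = 18139.0344 mm^3
PD = 18139.0344 / 26229 = 0.692

0.692


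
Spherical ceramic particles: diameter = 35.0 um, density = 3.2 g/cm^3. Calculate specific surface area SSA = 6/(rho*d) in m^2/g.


SSA = 6 / (3.2 * 35.0) = 0.054 m^2/g

0.054


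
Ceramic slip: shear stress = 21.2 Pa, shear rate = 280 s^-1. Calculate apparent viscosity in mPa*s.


eta = tau/gamma * 1000 = 21.2/280 * 1000 = 75.7 mPa*s

75.7


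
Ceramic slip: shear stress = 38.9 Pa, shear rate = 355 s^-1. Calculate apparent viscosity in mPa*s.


eta = tau/gamma * 1000 = 38.9/355 * 1000 = 109.6 mPa*s

109.6


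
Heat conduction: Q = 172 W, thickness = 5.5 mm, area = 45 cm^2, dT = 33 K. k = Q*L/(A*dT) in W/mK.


k = 172*5.5/1000/(45/10000*33) = 6.37 W/mK

6.37


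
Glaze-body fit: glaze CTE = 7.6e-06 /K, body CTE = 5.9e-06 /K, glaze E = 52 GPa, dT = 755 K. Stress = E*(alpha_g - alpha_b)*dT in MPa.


Stress = 52*1000*(7.6e-06 - 5.9e-06)*755 = 66.7 MPa

66.7


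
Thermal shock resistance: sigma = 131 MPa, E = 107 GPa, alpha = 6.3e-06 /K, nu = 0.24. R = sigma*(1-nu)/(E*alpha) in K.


R = 131*(1-0.24)/(107*1000*6.3e-06) = 148 K

148


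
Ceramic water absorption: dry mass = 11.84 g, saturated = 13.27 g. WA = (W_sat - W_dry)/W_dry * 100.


WA = (13.27 - 11.84) / 11.84 * 100 = 12.08%

12.08


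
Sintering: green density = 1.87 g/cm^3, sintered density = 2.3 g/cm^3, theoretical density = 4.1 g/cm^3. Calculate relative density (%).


Relative = 2.3 / 4.1 * 100 = 56.1%

56.1


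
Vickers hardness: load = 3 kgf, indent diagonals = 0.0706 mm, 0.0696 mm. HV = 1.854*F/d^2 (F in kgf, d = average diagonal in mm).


d_avg = (0.0706+0.0696)/2 = 0.0701 mm
HV = 1.854*3/0.0701^2 = 1132

1132


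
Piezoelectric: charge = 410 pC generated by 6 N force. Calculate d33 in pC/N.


d33 = 410 / 6 = 68.3 pC/N

68.3


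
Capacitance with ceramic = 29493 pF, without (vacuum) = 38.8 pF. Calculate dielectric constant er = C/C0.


er = 29493 / 38.8 = 760.13

760.13


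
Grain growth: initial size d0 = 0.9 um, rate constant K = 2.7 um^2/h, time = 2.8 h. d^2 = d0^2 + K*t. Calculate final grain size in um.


d^2 = 0.9^2 + 2.7*2.8 = 8.37
d = sqrt(8.37) = 2.89 um

2.89


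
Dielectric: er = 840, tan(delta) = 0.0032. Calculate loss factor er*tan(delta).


Loss = 840 * 0.0032 = 2.688

2.688


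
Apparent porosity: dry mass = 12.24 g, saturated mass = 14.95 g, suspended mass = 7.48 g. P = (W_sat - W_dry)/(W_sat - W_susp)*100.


P = (14.95 - 12.24) / (14.95 - 7.48) * 100 = 2.71 / 7.47 * 100 = 36.3%

36.3


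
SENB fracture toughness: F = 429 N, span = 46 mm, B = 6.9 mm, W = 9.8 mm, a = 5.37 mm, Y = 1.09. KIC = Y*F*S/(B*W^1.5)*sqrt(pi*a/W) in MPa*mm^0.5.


KIC = 1.09*429*46/(6.9*9.8^1.5)*sqrt(pi*5.37/9.8) = 133.32

133.32


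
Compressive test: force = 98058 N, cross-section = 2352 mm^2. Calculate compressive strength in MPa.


CS = 98058 / 2352 = 41.7 MPa

41.7


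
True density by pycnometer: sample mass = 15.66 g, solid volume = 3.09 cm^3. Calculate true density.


TD = 15.66 / 3.09 = 5.068 g/cm^3

5.068


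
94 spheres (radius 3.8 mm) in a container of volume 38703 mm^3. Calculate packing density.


V_sphere = 4/3*pi*3.8^3 = 229.8473 mm^3
Total V = 94*229.8473 = 21605.6462 mm^3
PD = 21605.6462 / 38703 = 0.558

0.558


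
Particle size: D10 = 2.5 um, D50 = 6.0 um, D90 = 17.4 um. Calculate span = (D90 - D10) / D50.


Span = (17.4 - 2.5) / 6.0 = 14.9 / 6.0 = 2.483

2.483


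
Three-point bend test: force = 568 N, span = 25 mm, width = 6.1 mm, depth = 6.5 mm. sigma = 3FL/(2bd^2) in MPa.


sigma = 3*568*25/(2*6.1*6.5^2) = 82.6 MPa

82.6


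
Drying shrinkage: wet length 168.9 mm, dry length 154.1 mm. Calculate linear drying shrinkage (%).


DS = (168.9 - 154.1) / 168.9 * 100 = 8.76%

8.76


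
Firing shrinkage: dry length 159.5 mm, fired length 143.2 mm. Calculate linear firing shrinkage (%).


FS = (159.5 - 143.2) / 159.5 * 100 = 10.22%

10.22


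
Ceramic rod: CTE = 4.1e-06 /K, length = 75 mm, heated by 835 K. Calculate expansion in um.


dL = 4.1e-06 * 75 * 835 * 1000 = 256.763 um

256.763


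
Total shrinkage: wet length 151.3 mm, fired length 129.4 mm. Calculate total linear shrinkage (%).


TS = (151.3 - 129.4) / 151.3 * 100 = 14.47%

14.47


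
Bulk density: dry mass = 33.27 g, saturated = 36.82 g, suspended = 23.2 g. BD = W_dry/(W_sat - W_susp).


BD = 33.27 / (36.82 - 23.2) = 33.27 / 13.62 = 2.443 g/cm^3

2.443
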